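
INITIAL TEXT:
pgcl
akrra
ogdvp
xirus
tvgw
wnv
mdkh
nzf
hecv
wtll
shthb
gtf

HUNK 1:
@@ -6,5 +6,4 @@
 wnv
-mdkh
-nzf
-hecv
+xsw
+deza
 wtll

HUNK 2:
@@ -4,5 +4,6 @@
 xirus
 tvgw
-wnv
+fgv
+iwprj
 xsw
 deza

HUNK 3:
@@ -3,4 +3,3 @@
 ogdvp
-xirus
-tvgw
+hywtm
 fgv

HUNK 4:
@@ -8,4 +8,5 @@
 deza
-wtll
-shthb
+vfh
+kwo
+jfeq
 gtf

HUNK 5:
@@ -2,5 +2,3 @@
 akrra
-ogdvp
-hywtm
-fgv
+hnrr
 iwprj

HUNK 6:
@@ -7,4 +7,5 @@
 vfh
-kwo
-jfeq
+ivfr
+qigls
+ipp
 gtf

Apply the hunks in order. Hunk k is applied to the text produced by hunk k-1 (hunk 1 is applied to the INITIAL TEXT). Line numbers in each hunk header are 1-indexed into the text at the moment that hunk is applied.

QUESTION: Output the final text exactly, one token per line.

Answer: pgcl
akrra
hnrr
iwprj
xsw
deza
vfh
ivfr
qigls
ipp
gtf

Derivation:
Hunk 1: at line 6 remove [mdkh,nzf,hecv] add [xsw,deza] -> 11 lines: pgcl akrra ogdvp xirus tvgw wnv xsw deza wtll shthb gtf
Hunk 2: at line 4 remove [wnv] add [fgv,iwprj] -> 12 lines: pgcl akrra ogdvp xirus tvgw fgv iwprj xsw deza wtll shthb gtf
Hunk 3: at line 3 remove [xirus,tvgw] add [hywtm] -> 11 lines: pgcl akrra ogdvp hywtm fgv iwprj xsw deza wtll shthb gtf
Hunk 4: at line 8 remove [wtll,shthb] add [vfh,kwo,jfeq] -> 12 lines: pgcl akrra ogdvp hywtm fgv iwprj xsw deza vfh kwo jfeq gtf
Hunk 5: at line 2 remove [ogdvp,hywtm,fgv] add [hnrr] -> 10 lines: pgcl akrra hnrr iwprj xsw deza vfh kwo jfeq gtf
Hunk 6: at line 7 remove [kwo,jfeq] add [ivfr,qigls,ipp] -> 11 lines: pgcl akrra hnrr iwprj xsw deza vfh ivfr qigls ipp gtf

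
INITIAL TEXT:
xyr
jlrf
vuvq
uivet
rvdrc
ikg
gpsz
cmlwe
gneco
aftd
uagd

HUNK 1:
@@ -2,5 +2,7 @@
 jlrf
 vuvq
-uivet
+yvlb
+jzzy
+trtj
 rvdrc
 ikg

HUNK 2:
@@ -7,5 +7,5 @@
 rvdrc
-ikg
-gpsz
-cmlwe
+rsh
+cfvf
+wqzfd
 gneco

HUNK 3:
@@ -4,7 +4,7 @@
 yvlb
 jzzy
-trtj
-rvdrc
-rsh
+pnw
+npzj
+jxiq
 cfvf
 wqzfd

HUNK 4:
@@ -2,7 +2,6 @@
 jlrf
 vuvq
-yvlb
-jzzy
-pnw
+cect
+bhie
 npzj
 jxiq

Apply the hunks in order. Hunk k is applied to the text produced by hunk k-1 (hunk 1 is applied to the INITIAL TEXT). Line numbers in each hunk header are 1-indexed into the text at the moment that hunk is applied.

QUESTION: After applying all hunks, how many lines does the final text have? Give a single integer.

Answer: 12

Derivation:
Hunk 1: at line 2 remove [uivet] add [yvlb,jzzy,trtj] -> 13 lines: xyr jlrf vuvq yvlb jzzy trtj rvdrc ikg gpsz cmlwe gneco aftd uagd
Hunk 2: at line 7 remove [ikg,gpsz,cmlwe] add [rsh,cfvf,wqzfd] -> 13 lines: xyr jlrf vuvq yvlb jzzy trtj rvdrc rsh cfvf wqzfd gneco aftd uagd
Hunk 3: at line 4 remove [trtj,rvdrc,rsh] add [pnw,npzj,jxiq] -> 13 lines: xyr jlrf vuvq yvlb jzzy pnw npzj jxiq cfvf wqzfd gneco aftd uagd
Hunk 4: at line 2 remove [yvlb,jzzy,pnw] add [cect,bhie] -> 12 lines: xyr jlrf vuvq cect bhie npzj jxiq cfvf wqzfd gneco aftd uagd
Final line count: 12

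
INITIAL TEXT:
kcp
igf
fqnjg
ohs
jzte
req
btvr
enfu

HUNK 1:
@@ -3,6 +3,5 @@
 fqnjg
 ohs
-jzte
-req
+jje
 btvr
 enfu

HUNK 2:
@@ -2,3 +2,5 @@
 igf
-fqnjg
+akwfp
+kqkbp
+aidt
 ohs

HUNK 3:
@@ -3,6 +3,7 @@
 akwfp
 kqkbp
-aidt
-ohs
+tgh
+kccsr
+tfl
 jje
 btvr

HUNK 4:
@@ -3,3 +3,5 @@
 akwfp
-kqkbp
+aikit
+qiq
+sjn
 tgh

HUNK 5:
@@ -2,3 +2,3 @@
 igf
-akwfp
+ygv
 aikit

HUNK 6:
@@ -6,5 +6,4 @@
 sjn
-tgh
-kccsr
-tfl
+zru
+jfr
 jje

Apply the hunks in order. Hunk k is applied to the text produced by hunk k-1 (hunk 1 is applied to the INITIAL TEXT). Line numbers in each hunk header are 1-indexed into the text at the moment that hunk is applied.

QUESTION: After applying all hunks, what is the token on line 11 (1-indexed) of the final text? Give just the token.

Hunk 1: at line 3 remove [jzte,req] add [jje] -> 7 lines: kcp igf fqnjg ohs jje btvr enfu
Hunk 2: at line 2 remove [fqnjg] add [akwfp,kqkbp,aidt] -> 9 lines: kcp igf akwfp kqkbp aidt ohs jje btvr enfu
Hunk 3: at line 3 remove [aidt,ohs] add [tgh,kccsr,tfl] -> 10 lines: kcp igf akwfp kqkbp tgh kccsr tfl jje btvr enfu
Hunk 4: at line 3 remove [kqkbp] add [aikit,qiq,sjn] -> 12 lines: kcp igf akwfp aikit qiq sjn tgh kccsr tfl jje btvr enfu
Hunk 5: at line 2 remove [akwfp] add [ygv] -> 12 lines: kcp igf ygv aikit qiq sjn tgh kccsr tfl jje btvr enfu
Hunk 6: at line 6 remove [tgh,kccsr,tfl] add [zru,jfr] -> 11 lines: kcp igf ygv aikit qiq sjn zru jfr jje btvr enfu
Final line 11: enfu

Answer: enfu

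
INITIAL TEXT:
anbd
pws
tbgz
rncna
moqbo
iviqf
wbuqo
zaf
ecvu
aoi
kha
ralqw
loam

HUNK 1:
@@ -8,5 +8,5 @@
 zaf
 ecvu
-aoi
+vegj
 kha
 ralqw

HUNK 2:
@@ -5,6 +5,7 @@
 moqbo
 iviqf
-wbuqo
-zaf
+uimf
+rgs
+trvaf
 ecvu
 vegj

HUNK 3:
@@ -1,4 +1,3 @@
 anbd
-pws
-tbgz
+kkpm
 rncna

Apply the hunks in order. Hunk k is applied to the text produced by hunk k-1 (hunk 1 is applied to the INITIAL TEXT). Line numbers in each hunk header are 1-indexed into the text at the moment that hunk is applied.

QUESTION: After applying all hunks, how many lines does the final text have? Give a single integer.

Hunk 1: at line 8 remove [aoi] add [vegj] -> 13 lines: anbd pws tbgz rncna moqbo iviqf wbuqo zaf ecvu vegj kha ralqw loam
Hunk 2: at line 5 remove [wbuqo,zaf] add [uimf,rgs,trvaf] -> 14 lines: anbd pws tbgz rncna moqbo iviqf uimf rgs trvaf ecvu vegj kha ralqw loam
Hunk 3: at line 1 remove [pws,tbgz] add [kkpm] -> 13 lines: anbd kkpm rncna moqbo iviqf uimf rgs trvaf ecvu vegj kha ralqw loam
Final line count: 13

Answer: 13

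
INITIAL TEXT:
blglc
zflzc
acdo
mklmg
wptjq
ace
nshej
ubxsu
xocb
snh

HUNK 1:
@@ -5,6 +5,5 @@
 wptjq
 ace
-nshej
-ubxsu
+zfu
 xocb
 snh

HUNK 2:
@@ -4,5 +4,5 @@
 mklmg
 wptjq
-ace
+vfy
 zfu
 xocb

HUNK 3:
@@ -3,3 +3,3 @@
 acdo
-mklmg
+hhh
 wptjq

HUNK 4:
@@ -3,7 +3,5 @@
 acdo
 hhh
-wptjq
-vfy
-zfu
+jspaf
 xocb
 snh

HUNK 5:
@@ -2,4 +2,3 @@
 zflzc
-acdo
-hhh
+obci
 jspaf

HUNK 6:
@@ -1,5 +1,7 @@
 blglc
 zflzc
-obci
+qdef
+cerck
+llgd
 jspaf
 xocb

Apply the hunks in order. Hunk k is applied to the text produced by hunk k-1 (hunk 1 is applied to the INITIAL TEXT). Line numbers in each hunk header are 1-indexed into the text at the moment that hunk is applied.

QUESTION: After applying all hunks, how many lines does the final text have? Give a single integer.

Hunk 1: at line 5 remove [nshej,ubxsu] add [zfu] -> 9 lines: blglc zflzc acdo mklmg wptjq ace zfu xocb snh
Hunk 2: at line 4 remove [ace] add [vfy] -> 9 lines: blglc zflzc acdo mklmg wptjq vfy zfu xocb snh
Hunk 3: at line 3 remove [mklmg] add [hhh] -> 9 lines: blglc zflzc acdo hhh wptjq vfy zfu xocb snh
Hunk 4: at line 3 remove [wptjq,vfy,zfu] add [jspaf] -> 7 lines: blglc zflzc acdo hhh jspaf xocb snh
Hunk 5: at line 2 remove [acdo,hhh] add [obci] -> 6 lines: blglc zflzc obci jspaf xocb snh
Hunk 6: at line 1 remove [obci] add [qdef,cerck,llgd] -> 8 lines: blglc zflzc qdef cerck llgd jspaf xocb snh
Final line count: 8

Answer: 8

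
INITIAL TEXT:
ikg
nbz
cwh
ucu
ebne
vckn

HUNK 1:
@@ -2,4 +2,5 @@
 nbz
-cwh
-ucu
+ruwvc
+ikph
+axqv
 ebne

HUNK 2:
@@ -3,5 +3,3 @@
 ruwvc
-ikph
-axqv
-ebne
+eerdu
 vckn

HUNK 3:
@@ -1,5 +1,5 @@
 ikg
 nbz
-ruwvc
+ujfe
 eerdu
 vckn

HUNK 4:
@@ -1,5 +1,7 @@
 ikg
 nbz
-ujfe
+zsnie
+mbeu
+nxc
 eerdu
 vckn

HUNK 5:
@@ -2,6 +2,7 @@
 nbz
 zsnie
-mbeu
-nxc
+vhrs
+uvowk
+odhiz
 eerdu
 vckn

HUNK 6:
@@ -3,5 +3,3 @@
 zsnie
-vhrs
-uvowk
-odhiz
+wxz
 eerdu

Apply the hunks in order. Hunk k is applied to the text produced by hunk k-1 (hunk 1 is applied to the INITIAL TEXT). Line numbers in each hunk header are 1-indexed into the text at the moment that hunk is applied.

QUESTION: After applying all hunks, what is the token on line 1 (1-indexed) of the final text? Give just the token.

Answer: ikg

Derivation:
Hunk 1: at line 2 remove [cwh,ucu] add [ruwvc,ikph,axqv] -> 7 lines: ikg nbz ruwvc ikph axqv ebne vckn
Hunk 2: at line 3 remove [ikph,axqv,ebne] add [eerdu] -> 5 lines: ikg nbz ruwvc eerdu vckn
Hunk 3: at line 1 remove [ruwvc] add [ujfe] -> 5 lines: ikg nbz ujfe eerdu vckn
Hunk 4: at line 1 remove [ujfe] add [zsnie,mbeu,nxc] -> 7 lines: ikg nbz zsnie mbeu nxc eerdu vckn
Hunk 5: at line 2 remove [mbeu,nxc] add [vhrs,uvowk,odhiz] -> 8 lines: ikg nbz zsnie vhrs uvowk odhiz eerdu vckn
Hunk 6: at line 3 remove [vhrs,uvowk,odhiz] add [wxz] -> 6 lines: ikg nbz zsnie wxz eerdu vckn
Final line 1: ikg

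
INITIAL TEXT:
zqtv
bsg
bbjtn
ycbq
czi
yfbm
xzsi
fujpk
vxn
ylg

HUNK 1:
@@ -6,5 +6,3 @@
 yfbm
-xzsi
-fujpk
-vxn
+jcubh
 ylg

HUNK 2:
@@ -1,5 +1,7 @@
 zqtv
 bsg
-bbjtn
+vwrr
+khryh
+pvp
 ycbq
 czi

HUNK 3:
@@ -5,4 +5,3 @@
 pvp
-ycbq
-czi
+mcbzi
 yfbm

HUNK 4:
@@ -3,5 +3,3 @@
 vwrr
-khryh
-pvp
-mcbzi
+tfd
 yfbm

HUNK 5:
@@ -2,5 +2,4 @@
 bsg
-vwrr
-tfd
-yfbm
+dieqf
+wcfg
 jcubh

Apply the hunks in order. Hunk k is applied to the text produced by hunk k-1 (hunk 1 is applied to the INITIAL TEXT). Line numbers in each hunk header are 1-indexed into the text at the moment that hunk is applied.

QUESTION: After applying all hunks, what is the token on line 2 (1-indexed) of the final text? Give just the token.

Answer: bsg

Derivation:
Hunk 1: at line 6 remove [xzsi,fujpk,vxn] add [jcubh] -> 8 lines: zqtv bsg bbjtn ycbq czi yfbm jcubh ylg
Hunk 2: at line 1 remove [bbjtn] add [vwrr,khryh,pvp] -> 10 lines: zqtv bsg vwrr khryh pvp ycbq czi yfbm jcubh ylg
Hunk 3: at line 5 remove [ycbq,czi] add [mcbzi] -> 9 lines: zqtv bsg vwrr khryh pvp mcbzi yfbm jcubh ylg
Hunk 4: at line 3 remove [khryh,pvp,mcbzi] add [tfd] -> 7 lines: zqtv bsg vwrr tfd yfbm jcubh ylg
Hunk 5: at line 2 remove [vwrr,tfd,yfbm] add [dieqf,wcfg] -> 6 lines: zqtv bsg dieqf wcfg jcubh ylg
Final line 2: bsg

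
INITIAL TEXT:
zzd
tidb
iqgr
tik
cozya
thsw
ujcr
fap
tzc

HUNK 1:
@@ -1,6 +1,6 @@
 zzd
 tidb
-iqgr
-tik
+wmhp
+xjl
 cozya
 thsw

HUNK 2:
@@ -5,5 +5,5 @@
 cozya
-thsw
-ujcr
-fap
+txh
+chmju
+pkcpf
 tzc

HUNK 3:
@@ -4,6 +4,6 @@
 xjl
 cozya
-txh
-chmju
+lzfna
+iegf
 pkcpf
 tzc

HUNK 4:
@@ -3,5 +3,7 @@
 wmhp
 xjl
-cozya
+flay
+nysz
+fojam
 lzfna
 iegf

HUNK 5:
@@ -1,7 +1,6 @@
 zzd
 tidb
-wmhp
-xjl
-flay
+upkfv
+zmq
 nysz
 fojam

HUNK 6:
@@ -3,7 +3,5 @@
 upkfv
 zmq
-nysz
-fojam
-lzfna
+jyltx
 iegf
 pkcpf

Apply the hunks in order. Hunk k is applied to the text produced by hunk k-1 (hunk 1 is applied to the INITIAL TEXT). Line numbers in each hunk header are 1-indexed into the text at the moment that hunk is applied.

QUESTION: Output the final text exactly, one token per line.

Answer: zzd
tidb
upkfv
zmq
jyltx
iegf
pkcpf
tzc

Derivation:
Hunk 1: at line 1 remove [iqgr,tik] add [wmhp,xjl] -> 9 lines: zzd tidb wmhp xjl cozya thsw ujcr fap tzc
Hunk 2: at line 5 remove [thsw,ujcr,fap] add [txh,chmju,pkcpf] -> 9 lines: zzd tidb wmhp xjl cozya txh chmju pkcpf tzc
Hunk 3: at line 4 remove [txh,chmju] add [lzfna,iegf] -> 9 lines: zzd tidb wmhp xjl cozya lzfna iegf pkcpf tzc
Hunk 4: at line 3 remove [cozya] add [flay,nysz,fojam] -> 11 lines: zzd tidb wmhp xjl flay nysz fojam lzfna iegf pkcpf tzc
Hunk 5: at line 1 remove [wmhp,xjl,flay] add [upkfv,zmq] -> 10 lines: zzd tidb upkfv zmq nysz fojam lzfna iegf pkcpf tzc
Hunk 6: at line 3 remove [nysz,fojam,lzfna] add [jyltx] -> 8 lines: zzd tidb upkfv zmq jyltx iegf pkcpf tzc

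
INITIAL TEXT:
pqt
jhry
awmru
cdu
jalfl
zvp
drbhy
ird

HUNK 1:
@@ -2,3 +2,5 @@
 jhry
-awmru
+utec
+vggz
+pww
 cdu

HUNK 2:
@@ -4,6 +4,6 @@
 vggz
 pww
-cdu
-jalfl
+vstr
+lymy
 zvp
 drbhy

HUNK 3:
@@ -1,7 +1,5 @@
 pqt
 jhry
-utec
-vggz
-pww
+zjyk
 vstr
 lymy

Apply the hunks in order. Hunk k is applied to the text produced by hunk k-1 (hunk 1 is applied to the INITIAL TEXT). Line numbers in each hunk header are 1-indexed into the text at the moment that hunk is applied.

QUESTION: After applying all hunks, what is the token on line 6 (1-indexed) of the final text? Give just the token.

Hunk 1: at line 2 remove [awmru] add [utec,vggz,pww] -> 10 lines: pqt jhry utec vggz pww cdu jalfl zvp drbhy ird
Hunk 2: at line 4 remove [cdu,jalfl] add [vstr,lymy] -> 10 lines: pqt jhry utec vggz pww vstr lymy zvp drbhy ird
Hunk 3: at line 1 remove [utec,vggz,pww] add [zjyk] -> 8 lines: pqt jhry zjyk vstr lymy zvp drbhy ird
Final line 6: zvp

Answer: zvp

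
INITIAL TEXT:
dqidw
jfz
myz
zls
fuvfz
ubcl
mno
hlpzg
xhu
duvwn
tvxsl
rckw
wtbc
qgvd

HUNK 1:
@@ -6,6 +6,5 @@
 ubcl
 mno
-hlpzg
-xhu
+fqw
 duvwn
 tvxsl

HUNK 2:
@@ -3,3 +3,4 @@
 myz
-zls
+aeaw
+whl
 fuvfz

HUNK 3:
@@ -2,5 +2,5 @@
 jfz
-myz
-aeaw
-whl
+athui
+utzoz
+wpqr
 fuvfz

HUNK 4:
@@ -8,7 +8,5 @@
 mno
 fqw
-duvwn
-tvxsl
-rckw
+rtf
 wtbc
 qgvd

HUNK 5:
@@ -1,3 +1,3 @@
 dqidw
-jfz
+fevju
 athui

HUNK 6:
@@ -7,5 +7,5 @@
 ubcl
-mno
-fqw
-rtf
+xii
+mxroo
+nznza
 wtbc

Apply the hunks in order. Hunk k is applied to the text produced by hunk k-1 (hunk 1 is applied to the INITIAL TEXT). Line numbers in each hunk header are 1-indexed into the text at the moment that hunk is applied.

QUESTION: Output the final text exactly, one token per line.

Hunk 1: at line 6 remove [hlpzg,xhu] add [fqw] -> 13 lines: dqidw jfz myz zls fuvfz ubcl mno fqw duvwn tvxsl rckw wtbc qgvd
Hunk 2: at line 3 remove [zls] add [aeaw,whl] -> 14 lines: dqidw jfz myz aeaw whl fuvfz ubcl mno fqw duvwn tvxsl rckw wtbc qgvd
Hunk 3: at line 2 remove [myz,aeaw,whl] add [athui,utzoz,wpqr] -> 14 lines: dqidw jfz athui utzoz wpqr fuvfz ubcl mno fqw duvwn tvxsl rckw wtbc qgvd
Hunk 4: at line 8 remove [duvwn,tvxsl,rckw] add [rtf] -> 12 lines: dqidw jfz athui utzoz wpqr fuvfz ubcl mno fqw rtf wtbc qgvd
Hunk 5: at line 1 remove [jfz] add [fevju] -> 12 lines: dqidw fevju athui utzoz wpqr fuvfz ubcl mno fqw rtf wtbc qgvd
Hunk 6: at line 7 remove [mno,fqw,rtf] add [xii,mxroo,nznza] -> 12 lines: dqidw fevju athui utzoz wpqr fuvfz ubcl xii mxroo nznza wtbc qgvd

Answer: dqidw
fevju
athui
utzoz
wpqr
fuvfz
ubcl
xii
mxroo
nznza
wtbc
qgvd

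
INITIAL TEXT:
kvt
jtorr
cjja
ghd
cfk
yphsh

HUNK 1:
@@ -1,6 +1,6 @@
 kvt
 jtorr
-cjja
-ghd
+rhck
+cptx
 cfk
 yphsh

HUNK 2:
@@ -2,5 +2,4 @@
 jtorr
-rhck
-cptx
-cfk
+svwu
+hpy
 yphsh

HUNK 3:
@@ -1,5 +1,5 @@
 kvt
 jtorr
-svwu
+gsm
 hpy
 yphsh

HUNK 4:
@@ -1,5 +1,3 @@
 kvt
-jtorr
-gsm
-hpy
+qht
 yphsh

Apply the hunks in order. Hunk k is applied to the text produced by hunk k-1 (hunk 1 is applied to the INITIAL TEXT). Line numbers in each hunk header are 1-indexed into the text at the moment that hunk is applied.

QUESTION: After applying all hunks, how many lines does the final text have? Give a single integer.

Answer: 3

Derivation:
Hunk 1: at line 1 remove [cjja,ghd] add [rhck,cptx] -> 6 lines: kvt jtorr rhck cptx cfk yphsh
Hunk 2: at line 2 remove [rhck,cptx,cfk] add [svwu,hpy] -> 5 lines: kvt jtorr svwu hpy yphsh
Hunk 3: at line 1 remove [svwu] add [gsm] -> 5 lines: kvt jtorr gsm hpy yphsh
Hunk 4: at line 1 remove [jtorr,gsm,hpy] add [qht] -> 3 lines: kvt qht yphsh
Final line count: 3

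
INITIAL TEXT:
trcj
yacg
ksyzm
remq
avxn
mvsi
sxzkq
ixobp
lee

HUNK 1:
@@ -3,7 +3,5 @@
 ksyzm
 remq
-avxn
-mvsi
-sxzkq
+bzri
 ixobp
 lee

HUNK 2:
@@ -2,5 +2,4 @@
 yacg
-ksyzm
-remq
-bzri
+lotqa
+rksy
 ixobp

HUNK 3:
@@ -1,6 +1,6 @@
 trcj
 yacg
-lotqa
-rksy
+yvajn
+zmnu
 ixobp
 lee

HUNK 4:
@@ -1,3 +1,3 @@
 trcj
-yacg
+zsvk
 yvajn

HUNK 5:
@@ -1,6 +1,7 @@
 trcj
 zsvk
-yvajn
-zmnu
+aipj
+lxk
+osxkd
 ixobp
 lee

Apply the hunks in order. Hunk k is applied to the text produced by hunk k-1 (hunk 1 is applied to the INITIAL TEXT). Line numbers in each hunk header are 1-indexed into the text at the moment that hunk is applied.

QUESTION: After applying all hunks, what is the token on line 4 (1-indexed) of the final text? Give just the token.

Answer: lxk

Derivation:
Hunk 1: at line 3 remove [avxn,mvsi,sxzkq] add [bzri] -> 7 lines: trcj yacg ksyzm remq bzri ixobp lee
Hunk 2: at line 2 remove [ksyzm,remq,bzri] add [lotqa,rksy] -> 6 lines: trcj yacg lotqa rksy ixobp lee
Hunk 3: at line 1 remove [lotqa,rksy] add [yvajn,zmnu] -> 6 lines: trcj yacg yvajn zmnu ixobp lee
Hunk 4: at line 1 remove [yacg] add [zsvk] -> 6 lines: trcj zsvk yvajn zmnu ixobp lee
Hunk 5: at line 1 remove [yvajn,zmnu] add [aipj,lxk,osxkd] -> 7 lines: trcj zsvk aipj lxk osxkd ixobp lee
Final line 4: lxk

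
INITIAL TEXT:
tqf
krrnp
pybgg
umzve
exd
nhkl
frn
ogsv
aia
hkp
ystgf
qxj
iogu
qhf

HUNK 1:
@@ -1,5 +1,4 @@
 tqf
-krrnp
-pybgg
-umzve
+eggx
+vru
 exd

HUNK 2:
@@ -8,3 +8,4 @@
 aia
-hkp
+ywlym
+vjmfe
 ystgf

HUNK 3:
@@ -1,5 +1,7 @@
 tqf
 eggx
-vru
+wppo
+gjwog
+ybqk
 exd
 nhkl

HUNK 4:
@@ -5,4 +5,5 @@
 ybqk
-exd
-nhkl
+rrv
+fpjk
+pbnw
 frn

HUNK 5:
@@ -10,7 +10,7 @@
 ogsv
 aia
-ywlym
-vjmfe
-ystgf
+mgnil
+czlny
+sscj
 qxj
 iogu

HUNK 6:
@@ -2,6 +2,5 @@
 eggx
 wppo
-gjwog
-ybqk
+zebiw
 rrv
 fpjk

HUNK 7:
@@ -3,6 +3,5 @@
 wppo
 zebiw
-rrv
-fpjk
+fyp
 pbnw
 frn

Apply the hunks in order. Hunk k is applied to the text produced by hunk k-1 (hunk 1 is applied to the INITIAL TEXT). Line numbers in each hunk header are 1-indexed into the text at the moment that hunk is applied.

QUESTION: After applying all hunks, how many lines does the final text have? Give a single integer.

Hunk 1: at line 1 remove [krrnp,pybgg,umzve] add [eggx,vru] -> 13 lines: tqf eggx vru exd nhkl frn ogsv aia hkp ystgf qxj iogu qhf
Hunk 2: at line 8 remove [hkp] add [ywlym,vjmfe] -> 14 lines: tqf eggx vru exd nhkl frn ogsv aia ywlym vjmfe ystgf qxj iogu qhf
Hunk 3: at line 1 remove [vru] add [wppo,gjwog,ybqk] -> 16 lines: tqf eggx wppo gjwog ybqk exd nhkl frn ogsv aia ywlym vjmfe ystgf qxj iogu qhf
Hunk 4: at line 5 remove [exd,nhkl] add [rrv,fpjk,pbnw] -> 17 lines: tqf eggx wppo gjwog ybqk rrv fpjk pbnw frn ogsv aia ywlym vjmfe ystgf qxj iogu qhf
Hunk 5: at line 10 remove [ywlym,vjmfe,ystgf] add [mgnil,czlny,sscj] -> 17 lines: tqf eggx wppo gjwog ybqk rrv fpjk pbnw frn ogsv aia mgnil czlny sscj qxj iogu qhf
Hunk 6: at line 2 remove [gjwog,ybqk] add [zebiw] -> 16 lines: tqf eggx wppo zebiw rrv fpjk pbnw frn ogsv aia mgnil czlny sscj qxj iogu qhf
Hunk 7: at line 3 remove [rrv,fpjk] add [fyp] -> 15 lines: tqf eggx wppo zebiw fyp pbnw frn ogsv aia mgnil czlny sscj qxj iogu qhf
Final line count: 15

Answer: 15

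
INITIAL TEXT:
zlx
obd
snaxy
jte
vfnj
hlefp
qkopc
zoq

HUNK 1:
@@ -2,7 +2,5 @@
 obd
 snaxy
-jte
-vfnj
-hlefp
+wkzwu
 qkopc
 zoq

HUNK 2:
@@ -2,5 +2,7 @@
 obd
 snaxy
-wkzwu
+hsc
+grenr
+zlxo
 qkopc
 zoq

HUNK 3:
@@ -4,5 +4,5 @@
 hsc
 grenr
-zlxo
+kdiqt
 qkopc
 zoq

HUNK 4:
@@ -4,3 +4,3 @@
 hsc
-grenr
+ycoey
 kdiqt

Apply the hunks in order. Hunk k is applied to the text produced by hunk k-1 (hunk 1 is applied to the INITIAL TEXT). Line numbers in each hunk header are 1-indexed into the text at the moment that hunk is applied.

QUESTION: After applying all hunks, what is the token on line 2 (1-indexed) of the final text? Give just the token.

Hunk 1: at line 2 remove [jte,vfnj,hlefp] add [wkzwu] -> 6 lines: zlx obd snaxy wkzwu qkopc zoq
Hunk 2: at line 2 remove [wkzwu] add [hsc,grenr,zlxo] -> 8 lines: zlx obd snaxy hsc grenr zlxo qkopc zoq
Hunk 3: at line 4 remove [zlxo] add [kdiqt] -> 8 lines: zlx obd snaxy hsc grenr kdiqt qkopc zoq
Hunk 4: at line 4 remove [grenr] add [ycoey] -> 8 lines: zlx obd snaxy hsc ycoey kdiqt qkopc zoq
Final line 2: obd

Answer: obd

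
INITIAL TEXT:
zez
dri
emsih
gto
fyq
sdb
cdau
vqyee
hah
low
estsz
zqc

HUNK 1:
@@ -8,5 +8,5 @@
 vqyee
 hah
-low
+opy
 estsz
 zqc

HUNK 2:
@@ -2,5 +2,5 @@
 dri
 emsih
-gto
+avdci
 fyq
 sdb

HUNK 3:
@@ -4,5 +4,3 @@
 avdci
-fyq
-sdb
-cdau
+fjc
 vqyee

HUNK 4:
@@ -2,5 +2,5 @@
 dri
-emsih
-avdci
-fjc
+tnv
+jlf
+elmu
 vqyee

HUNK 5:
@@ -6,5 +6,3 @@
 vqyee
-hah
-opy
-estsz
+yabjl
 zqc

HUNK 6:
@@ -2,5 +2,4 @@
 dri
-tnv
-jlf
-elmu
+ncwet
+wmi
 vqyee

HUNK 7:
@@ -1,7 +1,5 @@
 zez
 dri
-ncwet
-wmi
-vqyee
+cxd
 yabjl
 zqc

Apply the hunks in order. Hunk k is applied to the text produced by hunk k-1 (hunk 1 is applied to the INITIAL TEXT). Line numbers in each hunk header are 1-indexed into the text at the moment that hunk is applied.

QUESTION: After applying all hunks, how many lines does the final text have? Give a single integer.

Hunk 1: at line 8 remove [low] add [opy] -> 12 lines: zez dri emsih gto fyq sdb cdau vqyee hah opy estsz zqc
Hunk 2: at line 2 remove [gto] add [avdci] -> 12 lines: zez dri emsih avdci fyq sdb cdau vqyee hah opy estsz zqc
Hunk 3: at line 4 remove [fyq,sdb,cdau] add [fjc] -> 10 lines: zez dri emsih avdci fjc vqyee hah opy estsz zqc
Hunk 4: at line 2 remove [emsih,avdci,fjc] add [tnv,jlf,elmu] -> 10 lines: zez dri tnv jlf elmu vqyee hah opy estsz zqc
Hunk 5: at line 6 remove [hah,opy,estsz] add [yabjl] -> 8 lines: zez dri tnv jlf elmu vqyee yabjl zqc
Hunk 6: at line 2 remove [tnv,jlf,elmu] add [ncwet,wmi] -> 7 lines: zez dri ncwet wmi vqyee yabjl zqc
Hunk 7: at line 1 remove [ncwet,wmi,vqyee] add [cxd] -> 5 lines: zez dri cxd yabjl zqc
Final line count: 5

Answer: 5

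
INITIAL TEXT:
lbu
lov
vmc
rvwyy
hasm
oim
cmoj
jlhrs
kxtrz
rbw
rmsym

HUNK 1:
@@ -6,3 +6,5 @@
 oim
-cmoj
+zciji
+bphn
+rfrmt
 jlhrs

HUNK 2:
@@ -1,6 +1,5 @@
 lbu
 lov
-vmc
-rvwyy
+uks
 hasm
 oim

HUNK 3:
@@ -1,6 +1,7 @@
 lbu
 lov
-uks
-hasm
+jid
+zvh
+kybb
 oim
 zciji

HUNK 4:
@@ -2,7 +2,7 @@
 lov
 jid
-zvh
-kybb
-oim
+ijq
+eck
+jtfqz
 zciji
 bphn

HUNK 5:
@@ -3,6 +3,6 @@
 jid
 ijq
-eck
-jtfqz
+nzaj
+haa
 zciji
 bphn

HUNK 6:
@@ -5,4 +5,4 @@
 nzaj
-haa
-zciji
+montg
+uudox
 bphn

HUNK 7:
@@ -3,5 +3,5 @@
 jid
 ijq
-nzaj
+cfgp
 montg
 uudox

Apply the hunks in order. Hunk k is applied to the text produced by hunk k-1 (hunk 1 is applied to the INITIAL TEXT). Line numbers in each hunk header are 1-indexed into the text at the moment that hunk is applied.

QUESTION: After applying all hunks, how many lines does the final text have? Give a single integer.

Hunk 1: at line 6 remove [cmoj] add [zciji,bphn,rfrmt] -> 13 lines: lbu lov vmc rvwyy hasm oim zciji bphn rfrmt jlhrs kxtrz rbw rmsym
Hunk 2: at line 1 remove [vmc,rvwyy] add [uks] -> 12 lines: lbu lov uks hasm oim zciji bphn rfrmt jlhrs kxtrz rbw rmsym
Hunk 3: at line 1 remove [uks,hasm] add [jid,zvh,kybb] -> 13 lines: lbu lov jid zvh kybb oim zciji bphn rfrmt jlhrs kxtrz rbw rmsym
Hunk 4: at line 2 remove [zvh,kybb,oim] add [ijq,eck,jtfqz] -> 13 lines: lbu lov jid ijq eck jtfqz zciji bphn rfrmt jlhrs kxtrz rbw rmsym
Hunk 5: at line 3 remove [eck,jtfqz] add [nzaj,haa] -> 13 lines: lbu lov jid ijq nzaj haa zciji bphn rfrmt jlhrs kxtrz rbw rmsym
Hunk 6: at line 5 remove [haa,zciji] add [montg,uudox] -> 13 lines: lbu lov jid ijq nzaj montg uudox bphn rfrmt jlhrs kxtrz rbw rmsym
Hunk 7: at line 3 remove [nzaj] add [cfgp] -> 13 lines: lbu lov jid ijq cfgp montg uudox bphn rfrmt jlhrs kxtrz rbw rmsym
Final line count: 13

Answer: 13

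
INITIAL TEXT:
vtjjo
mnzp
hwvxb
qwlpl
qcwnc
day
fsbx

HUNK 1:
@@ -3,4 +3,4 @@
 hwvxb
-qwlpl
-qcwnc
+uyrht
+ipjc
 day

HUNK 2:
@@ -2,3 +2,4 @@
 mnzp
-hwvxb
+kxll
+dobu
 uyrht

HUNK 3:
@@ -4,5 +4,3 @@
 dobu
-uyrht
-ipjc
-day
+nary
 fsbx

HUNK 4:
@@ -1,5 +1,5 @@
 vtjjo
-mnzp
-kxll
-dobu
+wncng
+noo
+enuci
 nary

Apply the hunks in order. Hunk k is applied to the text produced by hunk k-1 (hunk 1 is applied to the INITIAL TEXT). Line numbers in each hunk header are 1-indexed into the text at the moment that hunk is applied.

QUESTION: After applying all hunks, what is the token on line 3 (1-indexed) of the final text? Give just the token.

Answer: noo

Derivation:
Hunk 1: at line 3 remove [qwlpl,qcwnc] add [uyrht,ipjc] -> 7 lines: vtjjo mnzp hwvxb uyrht ipjc day fsbx
Hunk 2: at line 2 remove [hwvxb] add [kxll,dobu] -> 8 lines: vtjjo mnzp kxll dobu uyrht ipjc day fsbx
Hunk 3: at line 4 remove [uyrht,ipjc,day] add [nary] -> 6 lines: vtjjo mnzp kxll dobu nary fsbx
Hunk 4: at line 1 remove [mnzp,kxll,dobu] add [wncng,noo,enuci] -> 6 lines: vtjjo wncng noo enuci nary fsbx
Final line 3: noo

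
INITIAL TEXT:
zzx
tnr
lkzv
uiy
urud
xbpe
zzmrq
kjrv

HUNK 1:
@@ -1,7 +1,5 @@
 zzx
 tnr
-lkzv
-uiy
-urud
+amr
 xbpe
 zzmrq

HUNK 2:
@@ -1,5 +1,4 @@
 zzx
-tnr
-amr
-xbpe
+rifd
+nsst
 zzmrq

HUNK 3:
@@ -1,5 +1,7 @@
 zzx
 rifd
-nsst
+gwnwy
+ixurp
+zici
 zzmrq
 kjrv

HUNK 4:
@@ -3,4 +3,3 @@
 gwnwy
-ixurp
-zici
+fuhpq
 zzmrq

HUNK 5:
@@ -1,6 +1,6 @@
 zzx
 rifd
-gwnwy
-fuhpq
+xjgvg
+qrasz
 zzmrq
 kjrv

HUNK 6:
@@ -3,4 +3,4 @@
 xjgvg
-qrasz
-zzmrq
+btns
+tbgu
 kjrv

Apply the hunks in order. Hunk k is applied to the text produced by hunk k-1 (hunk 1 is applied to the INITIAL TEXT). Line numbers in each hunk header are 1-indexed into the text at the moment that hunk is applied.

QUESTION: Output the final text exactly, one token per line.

Answer: zzx
rifd
xjgvg
btns
tbgu
kjrv

Derivation:
Hunk 1: at line 1 remove [lkzv,uiy,urud] add [amr] -> 6 lines: zzx tnr amr xbpe zzmrq kjrv
Hunk 2: at line 1 remove [tnr,amr,xbpe] add [rifd,nsst] -> 5 lines: zzx rifd nsst zzmrq kjrv
Hunk 3: at line 1 remove [nsst] add [gwnwy,ixurp,zici] -> 7 lines: zzx rifd gwnwy ixurp zici zzmrq kjrv
Hunk 4: at line 3 remove [ixurp,zici] add [fuhpq] -> 6 lines: zzx rifd gwnwy fuhpq zzmrq kjrv
Hunk 5: at line 1 remove [gwnwy,fuhpq] add [xjgvg,qrasz] -> 6 lines: zzx rifd xjgvg qrasz zzmrq kjrv
Hunk 6: at line 3 remove [qrasz,zzmrq] add [btns,tbgu] -> 6 lines: zzx rifd xjgvg btns tbgu kjrv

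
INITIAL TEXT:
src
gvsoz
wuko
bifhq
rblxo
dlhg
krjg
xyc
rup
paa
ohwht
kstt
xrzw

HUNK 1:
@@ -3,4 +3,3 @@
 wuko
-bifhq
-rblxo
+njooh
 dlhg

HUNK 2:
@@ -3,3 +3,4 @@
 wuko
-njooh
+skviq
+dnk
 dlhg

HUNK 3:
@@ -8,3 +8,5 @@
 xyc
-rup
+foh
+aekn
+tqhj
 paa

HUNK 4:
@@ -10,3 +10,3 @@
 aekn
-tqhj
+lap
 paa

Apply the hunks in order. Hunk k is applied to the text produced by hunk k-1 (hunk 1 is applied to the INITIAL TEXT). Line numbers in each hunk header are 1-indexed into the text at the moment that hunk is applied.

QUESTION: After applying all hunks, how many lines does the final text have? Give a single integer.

Hunk 1: at line 3 remove [bifhq,rblxo] add [njooh] -> 12 lines: src gvsoz wuko njooh dlhg krjg xyc rup paa ohwht kstt xrzw
Hunk 2: at line 3 remove [njooh] add [skviq,dnk] -> 13 lines: src gvsoz wuko skviq dnk dlhg krjg xyc rup paa ohwht kstt xrzw
Hunk 3: at line 8 remove [rup] add [foh,aekn,tqhj] -> 15 lines: src gvsoz wuko skviq dnk dlhg krjg xyc foh aekn tqhj paa ohwht kstt xrzw
Hunk 4: at line 10 remove [tqhj] add [lap] -> 15 lines: src gvsoz wuko skviq dnk dlhg krjg xyc foh aekn lap paa ohwht kstt xrzw
Final line count: 15

Answer: 15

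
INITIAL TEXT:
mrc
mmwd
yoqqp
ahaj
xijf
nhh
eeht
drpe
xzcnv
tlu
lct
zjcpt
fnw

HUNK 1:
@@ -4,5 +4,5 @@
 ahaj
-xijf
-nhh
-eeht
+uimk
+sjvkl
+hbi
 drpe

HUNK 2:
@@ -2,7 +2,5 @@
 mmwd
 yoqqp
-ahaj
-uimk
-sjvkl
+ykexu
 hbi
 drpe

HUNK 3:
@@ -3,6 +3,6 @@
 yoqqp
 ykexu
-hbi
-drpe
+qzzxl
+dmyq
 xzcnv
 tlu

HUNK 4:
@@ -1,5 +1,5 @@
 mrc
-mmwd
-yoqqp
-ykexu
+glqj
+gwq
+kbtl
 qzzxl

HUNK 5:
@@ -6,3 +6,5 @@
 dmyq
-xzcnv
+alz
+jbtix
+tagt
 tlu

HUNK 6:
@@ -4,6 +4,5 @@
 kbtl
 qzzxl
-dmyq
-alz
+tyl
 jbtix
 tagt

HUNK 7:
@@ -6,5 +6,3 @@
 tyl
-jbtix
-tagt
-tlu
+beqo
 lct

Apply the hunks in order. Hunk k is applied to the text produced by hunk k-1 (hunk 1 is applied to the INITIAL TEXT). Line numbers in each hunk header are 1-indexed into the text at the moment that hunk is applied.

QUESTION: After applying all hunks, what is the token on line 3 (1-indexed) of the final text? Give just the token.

Answer: gwq

Derivation:
Hunk 1: at line 4 remove [xijf,nhh,eeht] add [uimk,sjvkl,hbi] -> 13 lines: mrc mmwd yoqqp ahaj uimk sjvkl hbi drpe xzcnv tlu lct zjcpt fnw
Hunk 2: at line 2 remove [ahaj,uimk,sjvkl] add [ykexu] -> 11 lines: mrc mmwd yoqqp ykexu hbi drpe xzcnv tlu lct zjcpt fnw
Hunk 3: at line 3 remove [hbi,drpe] add [qzzxl,dmyq] -> 11 lines: mrc mmwd yoqqp ykexu qzzxl dmyq xzcnv tlu lct zjcpt fnw
Hunk 4: at line 1 remove [mmwd,yoqqp,ykexu] add [glqj,gwq,kbtl] -> 11 lines: mrc glqj gwq kbtl qzzxl dmyq xzcnv tlu lct zjcpt fnw
Hunk 5: at line 6 remove [xzcnv] add [alz,jbtix,tagt] -> 13 lines: mrc glqj gwq kbtl qzzxl dmyq alz jbtix tagt tlu lct zjcpt fnw
Hunk 6: at line 4 remove [dmyq,alz] add [tyl] -> 12 lines: mrc glqj gwq kbtl qzzxl tyl jbtix tagt tlu lct zjcpt fnw
Hunk 7: at line 6 remove [jbtix,tagt,tlu] add [beqo] -> 10 lines: mrc glqj gwq kbtl qzzxl tyl beqo lct zjcpt fnw
Final line 3: gwq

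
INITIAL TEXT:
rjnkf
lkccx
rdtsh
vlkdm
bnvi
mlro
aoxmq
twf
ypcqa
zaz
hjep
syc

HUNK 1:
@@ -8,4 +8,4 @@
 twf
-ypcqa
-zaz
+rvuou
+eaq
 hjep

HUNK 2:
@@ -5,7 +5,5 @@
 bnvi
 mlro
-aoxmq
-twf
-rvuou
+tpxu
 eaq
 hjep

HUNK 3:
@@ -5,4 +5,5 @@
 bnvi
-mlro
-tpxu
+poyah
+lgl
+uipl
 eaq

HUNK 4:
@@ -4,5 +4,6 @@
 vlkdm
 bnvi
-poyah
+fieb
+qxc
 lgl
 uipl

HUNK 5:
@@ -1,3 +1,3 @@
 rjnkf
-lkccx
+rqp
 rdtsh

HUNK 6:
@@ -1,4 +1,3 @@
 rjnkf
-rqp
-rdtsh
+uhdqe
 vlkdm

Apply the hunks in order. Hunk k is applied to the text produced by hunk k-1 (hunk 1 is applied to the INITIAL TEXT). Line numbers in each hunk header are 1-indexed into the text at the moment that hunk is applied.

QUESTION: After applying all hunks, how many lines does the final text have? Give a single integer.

Hunk 1: at line 8 remove [ypcqa,zaz] add [rvuou,eaq] -> 12 lines: rjnkf lkccx rdtsh vlkdm bnvi mlro aoxmq twf rvuou eaq hjep syc
Hunk 2: at line 5 remove [aoxmq,twf,rvuou] add [tpxu] -> 10 lines: rjnkf lkccx rdtsh vlkdm bnvi mlro tpxu eaq hjep syc
Hunk 3: at line 5 remove [mlro,tpxu] add [poyah,lgl,uipl] -> 11 lines: rjnkf lkccx rdtsh vlkdm bnvi poyah lgl uipl eaq hjep syc
Hunk 4: at line 4 remove [poyah] add [fieb,qxc] -> 12 lines: rjnkf lkccx rdtsh vlkdm bnvi fieb qxc lgl uipl eaq hjep syc
Hunk 5: at line 1 remove [lkccx] add [rqp] -> 12 lines: rjnkf rqp rdtsh vlkdm bnvi fieb qxc lgl uipl eaq hjep syc
Hunk 6: at line 1 remove [rqp,rdtsh] add [uhdqe] -> 11 lines: rjnkf uhdqe vlkdm bnvi fieb qxc lgl uipl eaq hjep syc
Final line count: 11

Answer: 11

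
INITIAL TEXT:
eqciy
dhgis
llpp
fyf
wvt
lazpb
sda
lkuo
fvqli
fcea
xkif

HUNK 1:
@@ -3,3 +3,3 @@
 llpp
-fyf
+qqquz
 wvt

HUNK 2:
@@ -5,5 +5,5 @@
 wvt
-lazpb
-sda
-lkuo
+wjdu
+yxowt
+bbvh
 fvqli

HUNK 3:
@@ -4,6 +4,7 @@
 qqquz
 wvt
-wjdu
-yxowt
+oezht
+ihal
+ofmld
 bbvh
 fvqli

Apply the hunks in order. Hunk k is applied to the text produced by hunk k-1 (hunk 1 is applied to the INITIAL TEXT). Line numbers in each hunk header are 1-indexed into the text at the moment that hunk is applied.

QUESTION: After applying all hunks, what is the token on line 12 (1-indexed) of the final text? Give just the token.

Answer: xkif

Derivation:
Hunk 1: at line 3 remove [fyf] add [qqquz] -> 11 lines: eqciy dhgis llpp qqquz wvt lazpb sda lkuo fvqli fcea xkif
Hunk 2: at line 5 remove [lazpb,sda,lkuo] add [wjdu,yxowt,bbvh] -> 11 lines: eqciy dhgis llpp qqquz wvt wjdu yxowt bbvh fvqli fcea xkif
Hunk 3: at line 4 remove [wjdu,yxowt] add [oezht,ihal,ofmld] -> 12 lines: eqciy dhgis llpp qqquz wvt oezht ihal ofmld bbvh fvqli fcea xkif
Final line 12: xkif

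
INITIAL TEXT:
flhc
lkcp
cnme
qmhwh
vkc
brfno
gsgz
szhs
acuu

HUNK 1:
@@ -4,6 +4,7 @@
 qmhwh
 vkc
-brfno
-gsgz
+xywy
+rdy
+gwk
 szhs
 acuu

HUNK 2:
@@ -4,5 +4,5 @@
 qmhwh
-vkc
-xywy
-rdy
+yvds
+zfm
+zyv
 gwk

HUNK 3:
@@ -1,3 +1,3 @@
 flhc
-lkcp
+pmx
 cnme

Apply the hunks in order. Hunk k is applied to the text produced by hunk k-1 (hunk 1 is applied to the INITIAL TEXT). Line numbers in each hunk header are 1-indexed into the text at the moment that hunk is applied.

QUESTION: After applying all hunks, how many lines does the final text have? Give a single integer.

Hunk 1: at line 4 remove [brfno,gsgz] add [xywy,rdy,gwk] -> 10 lines: flhc lkcp cnme qmhwh vkc xywy rdy gwk szhs acuu
Hunk 2: at line 4 remove [vkc,xywy,rdy] add [yvds,zfm,zyv] -> 10 lines: flhc lkcp cnme qmhwh yvds zfm zyv gwk szhs acuu
Hunk 3: at line 1 remove [lkcp] add [pmx] -> 10 lines: flhc pmx cnme qmhwh yvds zfm zyv gwk szhs acuu
Final line count: 10

Answer: 10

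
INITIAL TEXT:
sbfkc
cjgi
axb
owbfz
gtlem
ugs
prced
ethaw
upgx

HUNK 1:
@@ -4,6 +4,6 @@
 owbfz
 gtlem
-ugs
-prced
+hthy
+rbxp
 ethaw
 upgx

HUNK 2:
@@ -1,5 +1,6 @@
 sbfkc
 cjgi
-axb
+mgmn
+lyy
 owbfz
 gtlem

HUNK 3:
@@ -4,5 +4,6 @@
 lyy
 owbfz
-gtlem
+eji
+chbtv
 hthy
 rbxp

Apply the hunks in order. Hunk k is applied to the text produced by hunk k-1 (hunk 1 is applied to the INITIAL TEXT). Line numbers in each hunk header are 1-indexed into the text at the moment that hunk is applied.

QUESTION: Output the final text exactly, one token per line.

Answer: sbfkc
cjgi
mgmn
lyy
owbfz
eji
chbtv
hthy
rbxp
ethaw
upgx

Derivation:
Hunk 1: at line 4 remove [ugs,prced] add [hthy,rbxp] -> 9 lines: sbfkc cjgi axb owbfz gtlem hthy rbxp ethaw upgx
Hunk 2: at line 1 remove [axb] add [mgmn,lyy] -> 10 lines: sbfkc cjgi mgmn lyy owbfz gtlem hthy rbxp ethaw upgx
Hunk 3: at line 4 remove [gtlem] add [eji,chbtv] -> 11 lines: sbfkc cjgi mgmn lyy owbfz eji chbtv hthy rbxp ethaw upgx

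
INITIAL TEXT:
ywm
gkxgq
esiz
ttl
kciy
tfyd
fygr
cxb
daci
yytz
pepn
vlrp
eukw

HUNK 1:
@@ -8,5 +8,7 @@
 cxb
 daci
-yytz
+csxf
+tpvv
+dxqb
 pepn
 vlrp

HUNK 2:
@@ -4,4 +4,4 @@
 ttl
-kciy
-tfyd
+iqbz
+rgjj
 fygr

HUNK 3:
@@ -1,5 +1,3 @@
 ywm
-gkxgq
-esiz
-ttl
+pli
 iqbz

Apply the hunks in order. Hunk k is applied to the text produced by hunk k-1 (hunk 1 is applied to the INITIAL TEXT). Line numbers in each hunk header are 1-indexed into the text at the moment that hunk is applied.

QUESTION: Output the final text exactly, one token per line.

Hunk 1: at line 8 remove [yytz] add [csxf,tpvv,dxqb] -> 15 lines: ywm gkxgq esiz ttl kciy tfyd fygr cxb daci csxf tpvv dxqb pepn vlrp eukw
Hunk 2: at line 4 remove [kciy,tfyd] add [iqbz,rgjj] -> 15 lines: ywm gkxgq esiz ttl iqbz rgjj fygr cxb daci csxf tpvv dxqb pepn vlrp eukw
Hunk 3: at line 1 remove [gkxgq,esiz,ttl] add [pli] -> 13 lines: ywm pli iqbz rgjj fygr cxb daci csxf tpvv dxqb pepn vlrp eukw

Answer: ywm
pli
iqbz
rgjj
fygr
cxb
daci
csxf
tpvv
dxqb
pepn
vlrp
eukw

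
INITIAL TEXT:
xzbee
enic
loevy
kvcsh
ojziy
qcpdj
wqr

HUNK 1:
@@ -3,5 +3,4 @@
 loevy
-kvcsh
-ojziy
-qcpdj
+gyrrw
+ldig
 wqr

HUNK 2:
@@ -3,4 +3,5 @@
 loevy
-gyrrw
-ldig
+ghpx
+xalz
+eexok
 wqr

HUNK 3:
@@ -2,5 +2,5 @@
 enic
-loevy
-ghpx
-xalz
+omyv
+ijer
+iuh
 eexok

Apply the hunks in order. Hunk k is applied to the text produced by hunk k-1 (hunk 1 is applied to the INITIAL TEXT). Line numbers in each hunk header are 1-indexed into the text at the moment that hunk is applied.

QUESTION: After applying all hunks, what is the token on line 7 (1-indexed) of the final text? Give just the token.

Answer: wqr

Derivation:
Hunk 1: at line 3 remove [kvcsh,ojziy,qcpdj] add [gyrrw,ldig] -> 6 lines: xzbee enic loevy gyrrw ldig wqr
Hunk 2: at line 3 remove [gyrrw,ldig] add [ghpx,xalz,eexok] -> 7 lines: xzbee enic loevy ghpx xalz eexok wqr
Hunk 3: at line 2 remove [loevy,ghpx,xalz] add [omyv,ijer,iuh] -> 7 lines: xzbee enic omyv ijer iuh eexok wqr
Final line 7: wqr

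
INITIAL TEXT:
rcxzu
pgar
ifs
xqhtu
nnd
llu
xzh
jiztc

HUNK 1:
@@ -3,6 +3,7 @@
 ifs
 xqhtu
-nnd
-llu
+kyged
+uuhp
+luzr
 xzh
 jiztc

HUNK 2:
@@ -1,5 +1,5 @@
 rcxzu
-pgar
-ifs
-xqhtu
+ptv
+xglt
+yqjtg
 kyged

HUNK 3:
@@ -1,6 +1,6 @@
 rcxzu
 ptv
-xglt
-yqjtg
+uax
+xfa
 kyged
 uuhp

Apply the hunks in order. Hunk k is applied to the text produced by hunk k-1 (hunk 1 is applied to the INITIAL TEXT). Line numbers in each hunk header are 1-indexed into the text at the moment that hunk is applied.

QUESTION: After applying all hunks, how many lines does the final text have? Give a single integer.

Answer: 9

Derivation:
Hunk 1: at line 3 remove [nnd,llu] add [kyged,uuhp,luzr] -> 9 lines: rcxzu pgar ifs xqhtu kyged uuhp luzr xzh jiztc
Hunk 2: at line 1 remove [pgar,ifs,xqhtu] add [ptv,xglt,yqjtg] -> 9 lines: rcxzu ptv xglt yqjtg kyged uuhp luzr xzh jiztc
Hunk 3: at line 1 remove [xglt,yqjtg] add [uax,xfa] -> 9 lines: rcxzu ptv uax xfa kyged uuhp luzr xzh jiztc
Final line count: 9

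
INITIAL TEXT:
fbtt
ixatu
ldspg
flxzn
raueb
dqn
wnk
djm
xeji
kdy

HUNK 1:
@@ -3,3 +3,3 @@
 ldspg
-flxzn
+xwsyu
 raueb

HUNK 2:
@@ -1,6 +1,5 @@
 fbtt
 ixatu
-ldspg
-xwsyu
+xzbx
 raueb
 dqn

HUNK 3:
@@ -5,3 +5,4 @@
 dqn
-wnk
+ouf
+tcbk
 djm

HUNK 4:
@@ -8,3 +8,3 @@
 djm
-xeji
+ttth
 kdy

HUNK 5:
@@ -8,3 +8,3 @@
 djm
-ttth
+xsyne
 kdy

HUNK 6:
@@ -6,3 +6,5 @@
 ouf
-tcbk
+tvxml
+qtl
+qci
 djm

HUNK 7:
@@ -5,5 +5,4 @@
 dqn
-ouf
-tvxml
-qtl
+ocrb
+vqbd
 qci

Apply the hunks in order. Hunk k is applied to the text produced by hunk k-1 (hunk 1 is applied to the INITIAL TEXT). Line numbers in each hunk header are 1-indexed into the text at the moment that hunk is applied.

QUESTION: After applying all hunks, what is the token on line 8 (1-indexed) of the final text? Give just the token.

Hunk 1: at line 3 remove [flxzn] add [xwsyu] -> 10 lines: fbtt ixatu ldspg xwsyu raueb dqn wnk djm xeji kdy
Hunk 2: at line 1 remove [ldspg,xwsyu] add [xzbx] -> 9 lines: fbtt ixatu xzbx raueb dqn wnk djm xeji kdy
Hunk 3: at line 5 remove [wnk] add [ouf,tcbk] -> 10 lines: fbtt ixatu xzbx raueb dqn ouf tcbk djm xeji kdy
Hunk 4: at line 8 remove [xeji] add [ttth] -> 10 lines: fbtt ixatu xzbx raueb dqn ouf tcbk djm ttth kdy
Hunk 5: at line 8 remove [ttth] add [xsyne] -> 10 lines: fbtt ixatu xzbx raueb dqn ouf tcbk djm xsyne kdy
Hunk 6: at line 6 remove [tcbk] add [tvxml,qtl,qci] -> 12 lines: fbtt ixatu xzbx raueb dqn ouf tvxml qtl qci djm xsyne kdy
Hunk 7: at line 5 remove [ouf,tvxml,qtl] add [ocrb,vqbd] -> 11 lines: fbtt ixatu xzbx raueb dqn ocrb vqbd qci djm xsyne kdy
Final line 8: qci

Answer: qci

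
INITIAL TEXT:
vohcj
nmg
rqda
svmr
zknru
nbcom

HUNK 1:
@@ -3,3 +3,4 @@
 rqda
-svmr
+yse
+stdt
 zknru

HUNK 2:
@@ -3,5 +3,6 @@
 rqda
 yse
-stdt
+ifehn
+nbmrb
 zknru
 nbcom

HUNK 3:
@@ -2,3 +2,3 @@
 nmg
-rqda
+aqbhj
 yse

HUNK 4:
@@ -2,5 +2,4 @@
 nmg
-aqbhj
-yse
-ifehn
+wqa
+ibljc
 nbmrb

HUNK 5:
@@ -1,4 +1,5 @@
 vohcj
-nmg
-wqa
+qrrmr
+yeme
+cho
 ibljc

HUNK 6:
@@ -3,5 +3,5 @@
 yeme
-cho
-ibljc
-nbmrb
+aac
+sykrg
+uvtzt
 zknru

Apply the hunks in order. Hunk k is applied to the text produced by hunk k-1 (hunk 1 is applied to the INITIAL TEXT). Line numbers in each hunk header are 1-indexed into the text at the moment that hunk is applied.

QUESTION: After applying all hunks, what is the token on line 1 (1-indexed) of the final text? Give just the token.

Answer: vohcj

Derivation:
Hunk 1: at line 3 remove [svmr] add [yse,stdt] -> 7 lines: vohcj nmg rqda yse stdt zknru nbcom
Hunk 2: at line 3 remove [stdt] add [ifehn,nbmrb] -> 8 lines: vohcj nmg rqda yse ifehn nbmrb zknru nbcom
Hunk 3: at line 2 remove [rqda] add [aqbhj] -> 8 lines: vohcj nmg aqbhj yse ifehn nbmrb zknru nbcom
Hunk 4: at line 2 remove [aqbhj,yse,ifehn] add [wqa,ibljc] -> 7 lines: vohcj nmg wqa ibljc nbmrb zknru nbcom
Hunk 5: at line 1 remove [nmg,wqa] add [qrrmr,yeme,cho] -> 8 lines: vohcj qrrmr yeme cho ibljc nbmrb zknru nbcom
Hunk 6: at line 3 remove [cho,ibljc,nbmrb] add [aac,sykrg,uvtzt] -> 8 lines: vohcj qrrmr yeme aac sykrg uvtzt zknru nbcom
Final line 1: vohcj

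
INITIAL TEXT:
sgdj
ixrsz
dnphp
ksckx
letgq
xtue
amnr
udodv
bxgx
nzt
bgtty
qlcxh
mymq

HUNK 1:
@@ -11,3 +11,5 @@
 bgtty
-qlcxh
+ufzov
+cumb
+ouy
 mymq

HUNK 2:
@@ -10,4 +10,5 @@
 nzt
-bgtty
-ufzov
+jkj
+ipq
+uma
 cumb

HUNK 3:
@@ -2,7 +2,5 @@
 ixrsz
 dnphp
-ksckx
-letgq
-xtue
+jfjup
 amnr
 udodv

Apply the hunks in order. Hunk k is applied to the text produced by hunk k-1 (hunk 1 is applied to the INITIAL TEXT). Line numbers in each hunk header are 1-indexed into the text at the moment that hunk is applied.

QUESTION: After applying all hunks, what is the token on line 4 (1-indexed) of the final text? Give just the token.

Hunk 1: at line 11 remove [qlcxh] add [ufzov,cumb,ouy] -> 15 lines: sgdj ixrsz dnphp ksckx letgq xtue amnr udodv bxgx nzt bgtty ufzov cumb ouy mymq
Hunk 2: at line 10 remove [bgtty,ufzov] add [jkj,ipq,uma] -> 16 lines: sgdj ixrsz dnphp ksckx letgq xtue amnr udodv bxgx nzt jkj ipq uma cumb ouy mymq
Hunk 3: at line 2 remove [ksckx,letgq,xtue] add [jfjup] -> 14 lines: sgdj ixrsz dnphp jfjup amnr udodv bxgx nzt jkj ipq uma cumb ouy mymq
Final line 4: jfjup

Answer: jfjup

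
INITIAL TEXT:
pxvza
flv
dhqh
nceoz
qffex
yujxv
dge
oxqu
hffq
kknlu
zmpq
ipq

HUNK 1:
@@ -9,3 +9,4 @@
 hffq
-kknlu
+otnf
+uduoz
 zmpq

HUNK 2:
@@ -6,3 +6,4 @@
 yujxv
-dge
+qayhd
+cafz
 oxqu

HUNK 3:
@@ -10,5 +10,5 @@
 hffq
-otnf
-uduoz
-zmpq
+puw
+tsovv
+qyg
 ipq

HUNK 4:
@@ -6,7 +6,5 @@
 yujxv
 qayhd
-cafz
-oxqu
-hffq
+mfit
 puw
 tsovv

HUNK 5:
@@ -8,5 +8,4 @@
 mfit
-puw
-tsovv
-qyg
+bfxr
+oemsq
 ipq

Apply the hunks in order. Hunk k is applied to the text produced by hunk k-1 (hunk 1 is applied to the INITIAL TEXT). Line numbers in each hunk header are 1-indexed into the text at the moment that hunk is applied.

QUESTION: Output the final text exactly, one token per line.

Answer: pxvza
flv
dhqh
nceoz
qffex
yujxv
qayhd
mfit
bfxr
oemsq
ipq

Derivation:
Hunk 1: at line 9 remove [kknlu] add [otnf,uduoz] -> 13 lines: pxvza flv dhqh nceoz qffex yujxv dge oxqu hffq otnf uduoz zmpq ipq
Hunk 2: at line 6 remove [dge] add [qayhd,cafz] -> 14 lines: pxvza flv dhqh nceoz qffex yujxv qayhd cafz oxqu hffq otnf uduoz zmpq ipq
Hunk 3: at line 10 remove [otnf,uduoz,zmpq] add [puw,tsovv,qyg] -> 14 lines: pxvza flv dhqh nceoz qffex yujxv qayhd cafz oxqu hffq puw tsovv qyg ipq
Hunk 4: at line 6 remove [cafz,oxqu,hffq] add [mfit] -> 12 lines: pxvza flv dhqh nceoz qffex yujxv qayhd mfit puw tsovv qyg ipq
Hunk 5: at line 8 remove [puw,tsovv,qyg] add [bfxr,oemsq] -> 11 lines: pxvza flv dhqh nceoz qffex yujxv qayhd mfit bfxr oemsq ipq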